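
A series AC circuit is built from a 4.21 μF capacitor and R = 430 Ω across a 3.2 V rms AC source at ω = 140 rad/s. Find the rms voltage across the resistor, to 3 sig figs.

0.786 V

X_C = 1/(ωC) = 1700 Ω
Z = 430 − j1700 Ω
|Z| = √(430² + 1700²) = 1750 Ω
I = V/|Z| = 1.83 mA
V_R = I·|Z_R| = 0.00183 × 430 = 0.786 V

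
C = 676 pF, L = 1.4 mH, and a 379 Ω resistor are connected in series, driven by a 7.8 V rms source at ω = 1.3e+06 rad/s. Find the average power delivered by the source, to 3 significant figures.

37.9 mW

X_L = ωL = 1820 Ω
X_C = 1/(ωC) = 1140 Ω
Net reactance X = X_L − X_C = 682 Ω
Z = 379 + j682 Ω
|Z| = √(379² + 682²) = 780 Ω
∠Z = arctan(682/379) = 60.9°
I = V/|Z| = 10.0 mA
P = VI cos φ = 7.8 × 0.0100 × cos(60.9°) = 37.9 mW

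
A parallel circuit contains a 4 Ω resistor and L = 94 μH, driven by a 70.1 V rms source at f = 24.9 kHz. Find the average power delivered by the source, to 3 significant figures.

ω = 2πf = 156500 rad/s
X_L = ωL = 14.7 Ω
Parallel: admittances add. Y = 1/R + 1/(jωL)
Y = (0.250 − j0.0680) S
|Y| = 0.259 S → |Z| = 1/|Y| = 3.86 Ω, ∠Z = −∠Y = 15.2°
I = V/|Z| = 18.2 A
P = VI cos φ = 70.1 × 18.2 × cos(15.2°) = 1.23 kW

1.23 kW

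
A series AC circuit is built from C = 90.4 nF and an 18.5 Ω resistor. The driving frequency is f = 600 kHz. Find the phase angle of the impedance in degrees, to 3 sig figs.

-9.01°

ω = 2πf = 3.77e+06 rad/s
X_C = 1/(ωC) = 2.93 Ω
Z = 18.5 − j2.93 Ω
|Z| = √(18.5² + 2.93²) = 18.7 Ω
∠Z = arctan(-2.93/18.5) = -9.01°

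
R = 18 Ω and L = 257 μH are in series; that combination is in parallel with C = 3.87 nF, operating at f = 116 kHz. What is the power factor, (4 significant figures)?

0.2016

ω = 2πf = 728800 rad/s
X_L = ωL = 187.3 Ω
X_C = 1/(ωC) = 354.5 Ω
Branch 1 (R+jX_L): Z₁ = 18.00 + j187.3 Ω, |Z₁| = 188.2 Ω
Branch 2 (−jX_C): Z₂ = −j354.5 Ω
Parallel: Z = Z₁Z₂/(Z₁+Z₂), |Z| = 396.7 Ω, ∠Z = 78.37°
cos φ = cos(78.37°) = 0.2016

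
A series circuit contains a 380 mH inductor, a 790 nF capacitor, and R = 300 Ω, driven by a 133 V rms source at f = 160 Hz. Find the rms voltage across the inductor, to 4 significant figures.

ω = 2πf = 1005 rad/s
X_L = ωL = 382.0 Ω
X_C = 1/(ωC) = 1259 Ω
Net reactance X = X_L − X_C = -877.1 Ω
Z = 300.0 − j877.1 Ω
|Z| = √(300.0² + 877.1²) = 927.0 Ω
I = V/|Z| = 143.5 mA
V_L = I·|Z_L| = 0.1435 × 382.0 = 54.81 V

54.81 V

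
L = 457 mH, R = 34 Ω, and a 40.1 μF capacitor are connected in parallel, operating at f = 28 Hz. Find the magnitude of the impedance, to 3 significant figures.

ω = 2πf = 175.9 rad/s
X_L = ωL = 80.4 Ω
X_C = 1/(ωC) = 142 Ω
Parallel: admittances add. Y = 1/R + 1/(jωL) + jωC
Y = (0.0294 − j0.00538) S
|Y| = 0.0299 S → |Z| = 1/|Y| = 33.4 Ω, ∠Z = −∠Y = 10.4°

33.4 Ω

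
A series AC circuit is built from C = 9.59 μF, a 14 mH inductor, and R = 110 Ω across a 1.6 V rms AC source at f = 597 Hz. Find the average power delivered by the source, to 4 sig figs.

22.15 mW

ω = 2πf = 3751 rad/s
X_L = ωL = 52.51 Ω
X_C = 1/(ωC) = 27.80 Ω
Net reactance X = X_L − X_C = 24.72 Ω
Z = 110.0 + j24.72 Ω
|Z| = √(110.0² + 24.72²) = 112.7 Ω
∠Z = arctan(24.72/110.0) = 12.66°
I = V/|Z| = 14.19 mA
P = VI cos φ = 1.6 × 0.01419 × cos(12.66°) = 22.15 mW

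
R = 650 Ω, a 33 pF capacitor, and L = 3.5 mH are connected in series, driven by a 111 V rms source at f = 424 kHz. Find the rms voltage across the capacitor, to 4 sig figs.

ω = 2πf = 2.664e+06 rad/s
X_L = ωL = 9324 Ω
X_C = 1/(ωC) = 11370 Ω
Net reactance X = X_L − X_C = -2050 Ω
Z = 650.0 − j2050 Ω
|Z| = √(650.0² + 2050²) = 2151 Ω
I = V/|Z| = 51.60 mA
V_C = I·|Z_C| = 0.05160 × 11370 = 587.0 V

587.0 V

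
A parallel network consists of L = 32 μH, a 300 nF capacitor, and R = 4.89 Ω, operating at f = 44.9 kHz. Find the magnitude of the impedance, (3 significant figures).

4.85 Ω

ω = 2πf = 282100 rad/s
X_L = ωL = 9.03 Ω
X_C = 1/(ωC) = 11.8 Ω
Parallel: admittances add. Y = 1/R + 1/(jωL) + jωC
Y = (0.204 − j0.0261) S
|Y| = 0.206 S → |Z| = 1/|Y| = 4.85 Ω, ∠Z = −∠Y = 7.28°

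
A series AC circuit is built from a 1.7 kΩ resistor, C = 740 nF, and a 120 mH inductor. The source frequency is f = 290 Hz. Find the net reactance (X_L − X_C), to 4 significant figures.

-523.0 Ω

ω = 2πf = 1822 rad/s
X_L = ωL = 218.7 Ω
X_C = 1/(ωC) = 741.6 Ω
X = 218.7 − 741.6 = -523.0 Ω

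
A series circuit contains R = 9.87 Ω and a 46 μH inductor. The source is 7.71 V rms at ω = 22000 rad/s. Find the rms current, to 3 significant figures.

777 mA

X_L = ωL = 1.01 Ω
Z = 9.87 + j1.01 Ω
|Z| = √(9.87² + 1.01²) = 9.92 Ω
I = V/|Z| = 7.71/9.92 = 777 mA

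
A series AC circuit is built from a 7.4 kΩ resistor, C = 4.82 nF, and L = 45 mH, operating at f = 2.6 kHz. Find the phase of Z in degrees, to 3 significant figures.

ω = 2πf = 16340 rad/s
X_L = ωL = 735 Ω
X_C = 1/(ωC) = 12700 Ω
Net reactance X = X_L − X_C = -12000 Ω
Z = 7400 − j12000 Ω
|Z| = √(7400² + 12000²) = 14100 Ω
∠Z = arctan(-12000/7400) = -58.3°

-58.3°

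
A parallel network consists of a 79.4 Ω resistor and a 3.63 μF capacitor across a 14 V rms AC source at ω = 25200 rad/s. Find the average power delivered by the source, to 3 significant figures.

2.47 W

X_C = 1/(ωC) = 10.9 Ω
Parallel: admittances add. Y = 1/R + jωC
Y = (0.0126 + j0.0915) S
|Y| = 0.0923 S → |Z| = 1/|Y| = 10.8 Ω, ∠Z = −∠Y = -82.2°
I = V/|Z| = 1.29 A
P = VI cos φ = 14 × 1.29 × cos(-82.2°) = 2.47 W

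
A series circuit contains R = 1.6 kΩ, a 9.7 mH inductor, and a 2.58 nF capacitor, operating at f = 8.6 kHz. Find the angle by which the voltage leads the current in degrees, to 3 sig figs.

-76.5°

ω = 2πf = 54040 rad/s
X_L = ωL = 524 Ω
X_C = 1/(ωC) = 7170 Ω
Net reactance X = X_L − X_C = -6650 Ω
Z = 1600 − j6650 Ω
|Z| = √(1600² + 6650²) = 6840 Ω
∠Z = arctan(-6650/1600) = -76.5°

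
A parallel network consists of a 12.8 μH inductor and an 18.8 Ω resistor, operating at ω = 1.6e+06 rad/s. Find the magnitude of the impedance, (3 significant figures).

X_L = ωL = 20.5 Ω
Parallel: admittances add. Y = 1/R + 1/(jωL)
Y = (0.0532 − j0.0488) S
|Y| = 0.0722 S → |Z| = 1/|Y| = 13.8 Ω, ∠Z = −∠Y = 42.6°

13.8 Ω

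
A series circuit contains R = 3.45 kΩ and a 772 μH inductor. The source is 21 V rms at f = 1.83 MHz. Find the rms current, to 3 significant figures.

ω = 2πf = 1.15e+07 rad/s
X_L = ωL = 8880 Ω
Z = 3450 + j8880 Ω
|Z| = √(3450² + 8880²) = 9520 Ω
I = V/|Z| = 21/9520 = 2.21 mA

2.21 mA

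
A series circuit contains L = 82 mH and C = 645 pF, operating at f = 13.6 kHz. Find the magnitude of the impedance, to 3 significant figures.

ω = 2πf = 85450 rad/s
X_L = ωL = 7010 Ω
X_C = 1/(ωC) = 18100 Ω
Net reactance X = X_L − X_C = -11100 Ω
Z = − j11100 Ω
|Z| = √(0² + 11100²) = 11100 Ω

11100 Ω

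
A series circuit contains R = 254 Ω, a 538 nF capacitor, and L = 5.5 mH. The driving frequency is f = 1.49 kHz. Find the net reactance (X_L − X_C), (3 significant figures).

ω = 2πf = 9362 rad/s
X_L = ωL = 51.5 Ω
X_C = 1/(ωC) = 199 Ω
X = 51.5 − 199 = -147 Ω

-147 Ω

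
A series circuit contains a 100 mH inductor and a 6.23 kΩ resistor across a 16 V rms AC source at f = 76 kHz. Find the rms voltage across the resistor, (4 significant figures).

2.070 V

ω = 2πf = 477500 rad/s
X_L = ωL = 47750 Ω
Z = 6230 + j47750 Ω
|Z| = √(6230² + 47750²) = 48160 Ω
I = V/|Z| = 332.2 μA
V_R = I·|Z_R| = 0.0003322 × 6230 = 2.070 V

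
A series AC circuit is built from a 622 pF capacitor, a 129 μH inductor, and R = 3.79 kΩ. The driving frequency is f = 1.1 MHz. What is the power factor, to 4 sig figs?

ω = 2πf = 6.912e+06 rad/s
X_L = ωL = 891.6 Ω
X_C = 1/(ωC) = 232.6 Ω
Net reactance X = X_L − X_C = 659.0 Ω
Z = 3790 + j659.0 Ω
|Z| = √(3790² + 659.0²) = 3847 Ω
∠Z = arctan(659.0/3790) = 9.863°
cos φ = cos(9.863°) = 0.9852

0.9852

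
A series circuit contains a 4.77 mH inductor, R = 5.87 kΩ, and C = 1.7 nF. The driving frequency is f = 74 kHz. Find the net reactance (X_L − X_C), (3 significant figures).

953 Ω

ω = 2πf = 465000 rad/s
X_L = ωL = 2220 Ω
X_C = 1/(ωC) = 1270 Ω
X = 2220 − 1270 = 953 Ω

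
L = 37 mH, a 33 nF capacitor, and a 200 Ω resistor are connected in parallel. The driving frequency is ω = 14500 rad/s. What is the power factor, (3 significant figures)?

X_L = ωL = 536 Ω
X_C = 1/(ωC) = 2090 Ω
Parallel: admittances add. Y = 1/R + 1/(jωL) + jωC
Y = (0.00500 − j0.00139) S
|Y| = 0.00519 S → |Z| = 1/|Y| = 193 Ω, ∠Z = −∠Y = 15.5°
cos φ = cos(15.5°) = 0.964

0.964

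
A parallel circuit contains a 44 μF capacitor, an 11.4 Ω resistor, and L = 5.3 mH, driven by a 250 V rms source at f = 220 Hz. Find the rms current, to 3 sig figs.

ω = 2πf = 1382 rad/s
X_L = ωL = 7.33 Ω
X_C = 1/(ωC) = 16.4 Ω
Parallel: admittances add. Y = 1/R + 1/(jωL) + jωC
Y = (0.0877 − j0.0757) S
|Y| = 0.116 S → |Z| = 1/|Y| = 8.63 Ω, ∠Z = −∠Y = 40.8°
I = V/|Z| = 250/8.63 = 29.0 A

29.0 A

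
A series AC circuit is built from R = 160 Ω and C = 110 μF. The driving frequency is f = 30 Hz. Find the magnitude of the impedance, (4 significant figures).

ω = 2πf = 188.5 rad/s
X_C = 1/(ωC) = 48.23 Ω
Z = 160.0 − j48.23 Ω
|Z| = √(160.0² + 48.23²) = 167.1 Ω

167.1 Ω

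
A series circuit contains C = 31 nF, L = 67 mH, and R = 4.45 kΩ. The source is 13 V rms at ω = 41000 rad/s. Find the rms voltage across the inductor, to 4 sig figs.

X_L = ωL = 2747 Ω
X_C = 1/(ωC) = 786.8 Ω
Net reactance X = X_L − X_C = 1960 Ω
Z = 4450 + j1960 Ω
|Z| = √(4450² + 1960²) = 4863 Ω
I = V/|Z| = 2.673 mA
V_L = I·|Z_L| = 0.002673 × 2747 = 7.344 V

7.344 V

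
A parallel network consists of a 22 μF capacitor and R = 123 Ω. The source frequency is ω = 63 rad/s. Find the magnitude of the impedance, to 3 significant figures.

121 Ω

X_C = 1/(ωC) = 722 Ω
Parallel: admittances add. Y = 1/R + jωC
Y = (0.00813 + j0.00139) S
|Y| = 0.00825 S → |Z| = 1/|Y| = 121 Ω, ∠Z = −∠Y = -9.67°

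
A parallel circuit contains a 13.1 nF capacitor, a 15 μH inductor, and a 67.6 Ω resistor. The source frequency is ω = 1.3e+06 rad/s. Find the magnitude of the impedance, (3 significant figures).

X_L = ωL = 19.5 Ω
X_C = 1/(ωC) = 58.7 Ω
Parallel: admittances add. Y = 1/R + 1/(jωL) + jωC
Y = (0.0148 − j0.0343) S
|Y| = 0.0373 S → |Z| = 1/|Y| = 26.8 Ω, ∠Z = −∠Y = 66.6°

26.8 Ω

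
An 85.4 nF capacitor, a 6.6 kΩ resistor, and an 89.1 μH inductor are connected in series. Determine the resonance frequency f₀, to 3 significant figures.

57.7 kHz

ω₀ = 1/√(LC) = 1/√(8.91e-05 × 8.54e-08) = 362500 rad/s
f₀ = ω₀/(2π) = 57.7 kHz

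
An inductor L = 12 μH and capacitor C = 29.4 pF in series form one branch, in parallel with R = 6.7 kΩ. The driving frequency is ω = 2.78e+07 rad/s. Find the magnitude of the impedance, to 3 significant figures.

882 Ω

X_L = ωL = 334 Ω
X_C = 1/(ωC) = 1220 Ω
Branch 1: Z₁ = R = 6700 Ω
Branch 2 (series LC): Z₂ = j(X_L − X_C) = −j890 Ω
Parallel: Z = Z₁Z₂/(Z₁+Z₂), |Z| = 882 Ω, ∠Z = -82.4°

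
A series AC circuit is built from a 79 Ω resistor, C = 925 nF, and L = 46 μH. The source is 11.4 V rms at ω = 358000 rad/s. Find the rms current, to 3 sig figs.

142 mA

X_L = ωL = 16.5 Ω
X_C = 1/(ωC) = 3.02 Ω
Net reactance X = X_L − X_C = 13.4 Ω
Z = 79.0 + j13.4 Ω
|Z| = √(79.0² + 13.4²) = 80.1 Ω
I = V/|Z| = 11.4/80.1 = 142 mA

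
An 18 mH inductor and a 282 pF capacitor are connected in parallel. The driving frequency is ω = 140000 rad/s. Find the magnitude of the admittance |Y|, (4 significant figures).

X_L = ωL = 2520 Ω
X_C = 1/(ωC) = 25330 Ω
Parallel: admittances add. Y = 1/(jωL) + jωC
Y = (0 − j0.0003573) S
|Y| = 0.0003573 S → |Z| = 1/|Y| = 2798 Ω, ∠Z = −∠Y = 90.00°

357.3 μS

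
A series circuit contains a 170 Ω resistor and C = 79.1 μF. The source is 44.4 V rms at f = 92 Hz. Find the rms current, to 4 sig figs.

ω = 2πf = 578.1 rad/s
X_C = 1/(ωC) = 21.87 Ω
Z = 170.0 − j21.87 Ω
|Z| = √(170.0² + 21.87²) = 171.4 Ω
I = V/|Z| = 44.4/171.4 = 259.0 mA

259.0 mA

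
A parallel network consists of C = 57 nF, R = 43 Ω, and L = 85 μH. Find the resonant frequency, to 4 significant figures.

ω₀ = 1/√(LC) = 1/√(8.5e-05 × 5.7e-08) = 454300 rad/s
f₀ = ω₀/(2π) = 72.31 kHz

72.31 kHz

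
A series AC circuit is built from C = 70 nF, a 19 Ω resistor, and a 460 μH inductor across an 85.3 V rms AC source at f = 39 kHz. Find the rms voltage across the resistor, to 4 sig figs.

28.12 V

ω = 2πf = 245000 rad/s
X_L = ωL = 112.7 Ω
X_C = 1/(ωC) = 58.30 Ω
Net reactance X = X_L − X_C = 54.42 Ω
Z = 19.00 + j54.42 Ω
|Z| = √(19.00² + 54.42²) = 57.64 Ω
I = V/|Z| = 1.480 A
V_R = I·|Z_R| = 1.480 × 19.00 = 28.12 V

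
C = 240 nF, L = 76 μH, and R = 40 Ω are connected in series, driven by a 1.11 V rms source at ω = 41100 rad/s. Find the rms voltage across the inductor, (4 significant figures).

X_L = ωL = 3.124 Ω
X_C = 1/(ωC) = 101.4 Ω
Net reactance X = X_L − X_C = -98.26 Ω
Z = 40.00 − j98.26 Ω
|Z| = √(40.00² + 98.26²) = 106.1 Ω
I = V/|Z| = 10.46 mA
V_L = I·|Z_L| = 0.01046 × 3.124 = 0.03268 V

0.03268 V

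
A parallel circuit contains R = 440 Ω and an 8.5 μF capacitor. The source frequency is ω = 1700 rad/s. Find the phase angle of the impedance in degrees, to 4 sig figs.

-81.06°

X_C = 1/(ωC) = 69.20 Ω
Parallel: admittances add. Y = 1/R + jωC
Y = (0.002273 + j0.01445) S
|Y| = 0.01463 S → |Z| = 1/|Y| = 68.36 Ω, ∠Z = −∠Y = -81.06°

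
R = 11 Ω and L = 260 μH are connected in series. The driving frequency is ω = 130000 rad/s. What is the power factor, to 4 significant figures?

0.3095

X_L = ωL = 33.80 Ω
Z = 11.00 + j33.80 Ω
|Z| = √(11.00² + 33.80²) = 35.54 Ω
∠Z = arctan(33.80/11.00) = 71.97°
cos φ = cos(71.97°) = 0.3095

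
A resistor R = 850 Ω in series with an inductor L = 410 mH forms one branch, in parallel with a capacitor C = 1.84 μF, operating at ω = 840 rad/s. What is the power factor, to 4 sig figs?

0.6646

X_L = ωL = 344.4 Ω
X_C = 1/(ωC) = 647.0 Ω
Branch 1 (R+jX_L): Z₁ = 850.0 + j344.4 Ω, |Z₁| = 917.1 Ω
Branch 2 (−jX_C): Z₂ = −j647.0 Ω
Parallel: Z = Z₁Z₂/(Z₁+Z₂), |Z| = 657.7 Ω, ∠Z = -48.35°
cos φ = cos(-48.35°) = 0.6646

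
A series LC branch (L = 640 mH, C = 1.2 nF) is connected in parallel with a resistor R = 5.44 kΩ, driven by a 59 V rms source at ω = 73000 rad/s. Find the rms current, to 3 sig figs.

11.0 mA

X_L = ωL = 46700 Ω
X_C = 1/(ωC) = 11400 Ω
Branch 1: Z₁ = R = 5440 Ω
Branch 2 (series LC): Z₂ = j(X_L − X_C) = j35300 Ω
Parallel: Z = Z₁Z₂/(Z₁+Z₂), |Z| = 5380 Ω, ∠Z = 8.76°
I = V/|Z| = 59/5380 = 11.0 mA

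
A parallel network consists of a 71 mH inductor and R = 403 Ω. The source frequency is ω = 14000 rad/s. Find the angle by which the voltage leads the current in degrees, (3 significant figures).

22.1°

X_L = ωL = 994 Ω
Parallel: admittances add. Y = 1/R + 1/(jωL)
Y = (0.00248 − j0.00101) S
|Y| = 0.00268 S → |Z| = 1/|Y| = 373 Ω, ∠Z = −∠Y = 22.1°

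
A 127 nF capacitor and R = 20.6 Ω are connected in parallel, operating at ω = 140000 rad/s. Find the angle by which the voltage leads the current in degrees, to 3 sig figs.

-20.1°

X_C = 1/(ωC) = 56.2 Ω
Parallel: admittances add. Y = 1/R + jωC
Y = (0.0485 + j0.0178) S
|Y| = 0.0517 S → |Z| = 1/|Y| = 19.3 Ω, ∠Z = −∠Y = -20.1°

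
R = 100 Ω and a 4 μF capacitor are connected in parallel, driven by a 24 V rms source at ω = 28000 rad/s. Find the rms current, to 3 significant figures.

X_C = 1/(ωC) = 8.93 Ω
Parallel: admittances add. Y = 1/R + jωC
Y = (0.0100 + j0.112) S
|Y| = 0.112 S → |Z| = 1/|Y| = 8.89 Ω, ∠Z = −∠Y = -84.9°
I = V/|Z| = 24/8.89 = 2.70 A

2.70 A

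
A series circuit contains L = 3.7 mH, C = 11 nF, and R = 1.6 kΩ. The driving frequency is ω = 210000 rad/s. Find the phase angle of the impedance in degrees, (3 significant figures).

12.1°

X_L = ωL = 777 Ω
X_C = 1/(ωC) = 433 Ω
Net reactance X = X_L − X_C = 344 Ω
Z = 1600 + j344 Ω
|Z| = √(1600² + 344²) = 1640 Ω
∠Z = arctan(344/1600) = 12.1°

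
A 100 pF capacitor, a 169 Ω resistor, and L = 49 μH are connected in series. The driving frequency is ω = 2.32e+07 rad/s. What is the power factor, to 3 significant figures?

0.233

X_L = ωL = 1140 Ω
X_C = 1/(ωC) = 431 Ω
Net reactance X = X_L − X_C = 706 Ω
Z = 169 + j706 Ω
|Z| = √(169² + 706²) = 726 Ω
∠Z = arctan(706/169) = 76.5°
cos φ = cos(76.5°) = 0.233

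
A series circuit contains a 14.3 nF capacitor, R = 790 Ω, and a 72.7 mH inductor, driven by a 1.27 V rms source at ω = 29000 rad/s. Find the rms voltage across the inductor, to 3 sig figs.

3.16 V

X_L = ωL = 2110 Ω
X_C = 1/(ωC) = 2410 Ω
Net reactance X = X_L − X_C = -303 Ω
Z = 790 − j303 Ω
|Z| = √(790² + 303²) = 846 Ω
I = V/|Z| = 1.50 mA
V_L = I·|Z_L| = 0.00150 × 2110 = 3.16 V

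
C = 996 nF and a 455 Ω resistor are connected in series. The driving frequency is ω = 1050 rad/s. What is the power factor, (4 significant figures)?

X_C = 1/(ωC) = 956.2 Ω
Z = 455.0 − j956.2 Ω
|Z| = √(455.0² + 956.2²) = 1059 Ω
∠Z = arctan(-956.2/455.0) = -64.55°
cos φ = cos(-64.55°) = 0.4297

0.4297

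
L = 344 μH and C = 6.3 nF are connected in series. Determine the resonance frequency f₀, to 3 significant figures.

108 kHz

ω₀ = 1/√(LC) = 1/√(0.000344 × 6.3e-09) = 679300 rad/s
f₀ = ω₀/(2π) = 108 kHz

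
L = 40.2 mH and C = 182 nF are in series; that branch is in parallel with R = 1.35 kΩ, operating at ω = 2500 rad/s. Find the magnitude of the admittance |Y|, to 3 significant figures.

X_L = ωL = 100 Ω
X_C = 1/(ωC) = 2200 Ω
Branch 1: Z₁ = R = 1350 Ω
Branch 2 (series LC): Z₂ = j(X_L − X_C) = −j2100 Ω
Parallel: Z = Z₁Z₂/(Z₁+Z₂), |Z| = 1140 Ω, ∠Z = -32.8°
|Y| = 1/|Z| = 881 μS

881 μS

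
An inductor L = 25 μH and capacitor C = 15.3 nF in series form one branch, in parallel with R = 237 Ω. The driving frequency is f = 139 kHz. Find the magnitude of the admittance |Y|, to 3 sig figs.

ω = 2πf = 873400 rad/s
X_L = ωL = 21.8 Ω
X_C = 1/(ωC) = 74.8 Ω
Branch 1: Z₁ = R = 237 Ω
Branch 2 (series LC): Z₂ = j(X_L − X_C) = −j53.0 Ω
Parallel: Z = Z₁Z₂/(Z₁+Z₂), |Z| = 51.7 Ω, ∠Z = -77.4°
|Y| = 1/|Z| = 19.3 mS

19.3 mS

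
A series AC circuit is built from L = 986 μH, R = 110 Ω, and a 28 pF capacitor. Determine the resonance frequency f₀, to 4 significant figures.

ω₀ = 1/√(LC) = 1/√(0.000986 × 2.8e-11) = 6.018e+06 rad/s
f₀ = ω₀/(2π) = 957.9 kHz

957.9 kHz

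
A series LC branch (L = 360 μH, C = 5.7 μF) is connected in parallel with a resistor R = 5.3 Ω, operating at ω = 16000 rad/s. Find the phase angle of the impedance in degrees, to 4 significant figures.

X_L = ωL = 5.760 Ω
X_C = 1/(ωC) = 10.96 Ω
Branch 1: Z₁ = R = 5.300 Ω
Branch 2 (series LC): Z₂ = j(X_L − X_C) = −j5.205 Ω
Parallel: Z = Z₁Z₂/(Z₁+Z₂), |Z| = 3.714 Ω, ∠Z = -45.52°

-45.52°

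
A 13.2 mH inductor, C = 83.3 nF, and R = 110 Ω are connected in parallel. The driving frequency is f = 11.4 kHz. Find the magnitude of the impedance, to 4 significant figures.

ω = 2πf = 71630 rad/s
X_L = ωL = 945.5 Ω
X_C = 1/(ωC) = 167.6 Ω
Parallel: admittances add. Y = 1/R + 1/(jωL) + jωC
Y = (0.009091 + j0.004909) S
|Y| = 0.01033 S → |Z| = 1/|Y| = 96.79 Ω, ∠Z = −∠Y = -28.37°

96.79 Ω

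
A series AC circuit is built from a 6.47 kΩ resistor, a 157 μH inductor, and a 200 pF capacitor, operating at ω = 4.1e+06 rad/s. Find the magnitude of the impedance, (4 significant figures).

X_L = ωL = 643.7 Ω
X_C = 1/(ωC) = 1220 Ω
Net reactance X = X_L − X_C = -575.8 Ω
Z = 6470 − j575.8 Ω
|Z| = √(6470² + 575.8²) = 6496 Ω

6496 Ω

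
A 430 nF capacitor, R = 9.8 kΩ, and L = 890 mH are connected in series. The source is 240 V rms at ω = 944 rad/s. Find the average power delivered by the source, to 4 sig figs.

X_L = ωL = 840.2 Ω
X_C = 1/(ωC) = 2464 Ω
Net reactance X = X_L − X_C = -1623 Ω
Z = 9800 − j1623 Ω
|Z| = √(9800² + 1623²) = 9934 Ω
∠Z = arctan(-1623/9800) = -9.406°
I = V/|Z| = 24.16 mA
P = VI cos φ = 240 × 0.02416 × cos(-9.406°) = 5.721 W

5.721 W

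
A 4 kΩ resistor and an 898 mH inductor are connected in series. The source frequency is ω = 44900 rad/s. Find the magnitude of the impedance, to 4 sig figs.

X_L = ωL = 40320 Ω
Z = 4000 + j40320 Ω
|Z| = √(4000² + 40320²) = 40520 Ω

40520 Ω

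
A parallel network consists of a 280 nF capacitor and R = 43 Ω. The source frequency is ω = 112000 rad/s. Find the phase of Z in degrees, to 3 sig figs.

-53.4°

X_C = 1/(ωC) = 31.9 Ω
Parallel: admittances add. Y = 1/R + jωC
Y = (0.0233 + j0.0314) S
|Y| = 0.0390 S → |Z| = 1/|Y| = 25.6 Ω, ∠Z = −∠Y = -53.4°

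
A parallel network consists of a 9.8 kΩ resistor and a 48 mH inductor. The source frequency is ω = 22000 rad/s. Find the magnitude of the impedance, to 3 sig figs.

X_L = ωL = 1060 Ω
Parallel: admittances add. Y = 1/R + 1/(jωL)
Y = (0.000102 − j0.000947) S
|Y| = 0.000952 S → |Z| = 1/|Y| = 1050 Ω, ∠Z = −∠Y = 83.8°

1050 Ω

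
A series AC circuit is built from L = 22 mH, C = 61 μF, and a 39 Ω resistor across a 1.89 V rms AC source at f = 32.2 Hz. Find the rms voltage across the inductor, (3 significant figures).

ω = 2πf = 202.3 rad/s
X_L = ωL = 4.45 Ω
X_C = 1/(ωC) = 81.0 Ω
Net reactance X = X_L − X_C = -76.6 Ω
Z = 39.0 − j76.6 Ω
|Z| = √(39.0² + 76.6²) = 85.9 Ω
I = V/|Z| = 22.0 mA
V_L = I·|Z_L| = 0.0220 × 4.45 = 0.0979 V

0.0979 V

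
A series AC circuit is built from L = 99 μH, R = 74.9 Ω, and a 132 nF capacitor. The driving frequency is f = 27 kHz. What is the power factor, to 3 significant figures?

ω = 2πf = 169600 rad/s
X_L = ωL = 16.8 Ω
X_C = 1/(ωC) = 44.7 Ω
Net reactance X = X_L − X_C = -27.9 Ω
Z = 74.9 − j27.9 Ω
|Z| = √(74.9² + 27.9²) = 79.9 Ω
∠Z = arctan(-27.9/74.9) = -20.4°
cos φ = cos(-20.4°) = 0.937

0.937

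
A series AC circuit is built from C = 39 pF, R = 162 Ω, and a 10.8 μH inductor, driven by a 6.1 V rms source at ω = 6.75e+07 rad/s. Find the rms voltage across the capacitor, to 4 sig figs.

X_L = ωL = 729.0 Ω
X_C = 1/(ωC) = 379.9 Ω
Net reactance X = X_L − X_C = 349.1 Ω
Z = 162.0 + j349.1 Ω
|Z| = √(162.0² + 349.1²) = 384.9 Ω
I = V/|Z| = 15.85 mA
V_C = I·|Z_C| = 0.01585 × 379.9 = 6.020 V

6.020 V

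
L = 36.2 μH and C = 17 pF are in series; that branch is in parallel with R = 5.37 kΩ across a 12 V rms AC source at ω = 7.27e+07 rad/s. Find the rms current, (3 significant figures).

X_L = ωL = 2630 Ω
X_C = 1/(ωC) = 809 Ω
Branch 1: Z₁ = R = 5370 Ω
Branch 2 (series LC): Z₂ = j(X_L − X_C) = j1820 Ω
Parallel: Z = Z₁Z₂/(Z₁+Z₂), |Z| = 1730 Ω, ∠Z = 71.3°
I = V/|Z| = 12/1730 = 6.95 mA

6.95 mA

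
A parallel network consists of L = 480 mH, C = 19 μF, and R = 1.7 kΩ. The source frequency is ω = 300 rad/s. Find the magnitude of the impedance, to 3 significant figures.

726 Ω

X_L = ωL = 144 Ω
X_C = 1/(ωC) = 175 Ω
Parallel: admittances add. Y = 1/R + 1/(jωL) + jωC
Y = (0.000588 − j0.00124) S
|Y| = 0.00138 S → |Z| = 1/|Y| = 726 Ω, ∠Z = −∠Y = 64.7°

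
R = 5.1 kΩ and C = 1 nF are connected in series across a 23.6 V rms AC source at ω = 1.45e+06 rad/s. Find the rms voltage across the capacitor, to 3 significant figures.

3.16 V

X_C = 1/(ωC) = 690 Ω
Z = 5100 − j690 Ω
|Z| = √(5100² + 690²) = 5150 Ω
I = V/|Z| = 4.59 mA
V_C = I·|Z_C| = 0.00459 × 690 = 3.16 V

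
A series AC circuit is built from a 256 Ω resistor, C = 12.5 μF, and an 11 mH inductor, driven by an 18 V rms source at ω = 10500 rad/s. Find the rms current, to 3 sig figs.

64.8 mA

X_L = ωL = 116 Ω
X_C = 1/(ωC) = 7.62 Ω
Net reactance X = X_L − X_C = 108 Ω
Z = 256 + j108 Ω
|Z| = √(256² + 108²) = 278 Ω
I = V/|Z| = 18/278 = 64.8 mA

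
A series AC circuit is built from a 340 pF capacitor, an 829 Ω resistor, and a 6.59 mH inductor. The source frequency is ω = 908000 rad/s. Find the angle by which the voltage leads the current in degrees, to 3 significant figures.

X_L = ωL = 5980 Ω
X_C = 1/(ωC) = 3240 Ω
Net reactance X = X_L − X_C = 2740 Ω
Z = 829 + j2740 Ω
|Z| = √(829² + 2740²) = 2870 Ω
∠Z = arctan(2740/829) = 73.2°

73.2°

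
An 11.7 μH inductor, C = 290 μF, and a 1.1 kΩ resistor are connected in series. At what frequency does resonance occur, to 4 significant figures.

ω₀ = 1/√(LC) = 1/√(1.17e-05 × 0.00029) = 17170 rad/s
f₀ = ω₀/(2π) = 2.732 kHz

2.732 kHz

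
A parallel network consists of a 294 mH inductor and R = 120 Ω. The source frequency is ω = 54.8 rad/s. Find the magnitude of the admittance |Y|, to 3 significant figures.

62.6 mS

X_L = ωL = 16.1 Ω
Parallel: admittances add. Y = 1/R + 1/(jωL)
Y = (0.00833 − j0.0621) S
|Y| = 0.0626 S → |Z| = 1/|Y| = 16.0 Ω, ∠Z = −∠Y = 82.4°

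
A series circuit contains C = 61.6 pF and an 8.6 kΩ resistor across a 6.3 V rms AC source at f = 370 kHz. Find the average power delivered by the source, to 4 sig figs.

ω = 2πf = 2.325e+06 rad/s
X_C = 1/(ωC) = 6983 Ω
Z = 8600 − j6983 Ω
|Z| = √(8600² + 6983²) = 11080 Ω
∠Z = arctan(-6983/8600) = -39.08°
I = V/|Z| = 568.7 μA
P = VI cos φ = 6.3 × 0.0005687 × cos(-39.08°) = 2.781 mW

2.781 mW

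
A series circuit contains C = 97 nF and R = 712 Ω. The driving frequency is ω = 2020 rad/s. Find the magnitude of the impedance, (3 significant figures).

X_C = 1/(ωC) = 5100 Ω
Z = 712 − j5100 Ω
|Z| = √(712² + 5100²) = 5150 Ω

5150 Ω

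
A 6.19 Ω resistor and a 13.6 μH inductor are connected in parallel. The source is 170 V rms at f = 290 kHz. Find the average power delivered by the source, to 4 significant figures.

ω = 2πf = 1.822e+06 rad/s
X_L = ωL = 24.78 Ω
Parallel: admittances add. Y = 1/R + 1/(jωL)
Y = (0.1616 − j0.04035) S
|Y| = 0.1665 S → |Z| = 1/|Y| = 6.005 Ω, ∠Z = −∠Y = 14.02°
I = V/|Z| = 28.31 A
P = VI cos φ = 170 × 28.31 × cos(14.02°) = 4.669 kW

4.669 kW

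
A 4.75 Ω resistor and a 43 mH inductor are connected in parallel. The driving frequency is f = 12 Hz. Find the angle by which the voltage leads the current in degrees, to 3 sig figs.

ω = 2πf = 75.40 rad/s
X_L = ωL = 3.24 Ω
Parallel: admittances add. Y = 1/R + 1/(jωL)
Y = (0.211 − j0.308) S
|Y| = 0.373 S → |Z| = 1/|Y| = 2.68 Ω, ∠Z = −∠Y = 55.7°

55.7°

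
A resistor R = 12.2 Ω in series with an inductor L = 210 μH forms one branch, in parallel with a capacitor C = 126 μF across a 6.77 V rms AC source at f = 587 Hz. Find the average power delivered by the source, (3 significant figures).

3.74 W

ω = 2πf = 3688 rad/s
X_L = ωL = 0.775 Ω
X_C = 1/(ωC) = 2.15 Ω
Branch 1 (R+jX_L): Z₁ = 12.2 + j0.775 Ω, |Z₁| = 12.2 Ω
Branch 2 (−jX_C): Z₂ = −j2.15 Ω
Parallel: Z = Z₁Z₂/(Z₁+Z₂), |Z| = 2.14 Ω, ∠Z = -79.9°
I = V/|Z| = 3.16 A
P = VI cos φ = 6.77 × 3.16 × cos(-79.9°) = 3.74 W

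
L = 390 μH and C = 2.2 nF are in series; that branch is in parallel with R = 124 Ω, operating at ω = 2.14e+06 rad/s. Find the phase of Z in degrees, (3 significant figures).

11.3°

X_L = ωL = 835 Ω
X_C = 1/(ωC) = 212 Ω
Branch 1: Z₁ = R = 124 Ω
Branch 2 (series LC): Z₂ = j(X_L − X_C) = j622 Ω
Parallel: Z = Z₁Z₂/(Z₁+Z₂), |Z| = 122 Ω, ∠Z = 11.3°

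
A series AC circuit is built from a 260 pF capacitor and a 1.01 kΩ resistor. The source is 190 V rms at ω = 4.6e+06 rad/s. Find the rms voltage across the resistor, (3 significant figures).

146 V

X_C = 1/(ωC) = 836 Ω
Z = 1010 − j836 Ω
|Z| = √(1010² + 836²) = 1310 Ω
I = V/|Z| = 145 mA
V_R = I·|Z_R| = 0.145 × 1010 = 146 V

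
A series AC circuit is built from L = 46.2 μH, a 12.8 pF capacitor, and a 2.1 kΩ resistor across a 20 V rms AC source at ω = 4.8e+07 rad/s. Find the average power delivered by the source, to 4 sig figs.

176.5 mW

X_L = ωL = 2218 Ω
X_C = 1/(ωC) = 1628 Ω
Net reactance X = X_L − X_C = 590.0 Ω
Z = 2100 + j590.0 Ω
|Z| = √(2100² + 590.0²) = 2181 Ω
∠Z = arctan(590.0/2100) = 15.69°
I = V/|Z| = 9.169 mA
P = VI cos φ = 20 × 0.009169 × cos(15.69°) = 176.5 mW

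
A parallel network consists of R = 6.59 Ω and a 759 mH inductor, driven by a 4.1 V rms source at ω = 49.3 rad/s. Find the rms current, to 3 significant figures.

X_L = ωL = 37.4 Ω
Parallel: admittances add. Y = 1/R + 1/(jωL)
Y = (0.152 − j0.0267) S
|Y| = 0.154 S → |Z| = 1/|Y| = 6.49 Ω, ∠Z = −∠Y = 9.99°
I = V/|Z| = 4.1/6.49 = 632 mA

632 mA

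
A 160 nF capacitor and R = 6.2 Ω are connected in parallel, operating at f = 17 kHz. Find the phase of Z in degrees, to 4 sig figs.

ω = 2πf = 106800 rad/s
X_C = 1/(ωC) = 58.51 Ω
Parallel: admittances add. Y = 1/R + jωC
Y = (0.1613 + j0.01709) S
|Y| = 0.1622 S → |Z| = 1/|Y| = 6.165 Ω, ∠Z = −∠Y = -6.048°

-6.048°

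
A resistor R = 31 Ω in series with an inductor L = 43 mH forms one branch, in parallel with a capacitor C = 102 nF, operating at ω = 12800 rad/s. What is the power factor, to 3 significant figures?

X_L = ωL = 550 Ω
X_C = 1/(ωC) = 766 Ω
Branch 1 (R+jX_L): Z₁ = 31.0 + j550 Ω, |Z₁| = 551 Ω
Branch 2 (−jX_C): Z₂ = −j766 Ω
Parallel: Z = Z₁Z₂/(Z₁+Z₂), |Z| = 1940 Ω, ∠Z = 78.6°
cos φ = cos(78.6°) = 0.198

0.198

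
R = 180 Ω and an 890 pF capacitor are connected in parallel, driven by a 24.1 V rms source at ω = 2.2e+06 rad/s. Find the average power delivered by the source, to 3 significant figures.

3.23 W

X_C = 1/(ωC) = 511 Ω
Parallel: admittances add. Y = 1/R + jωC
Y = (0.00556 + j0.00196) S
|Y| = 0.00589 S → |Z| = 1/|Y| = 170 Ω, ∠Z = −∠Y = -19.4°
I = V/|Z| = 142 mA
P = VI cos φ = 24.1 × 0.142 × cos(-19.4°) = 3.23 W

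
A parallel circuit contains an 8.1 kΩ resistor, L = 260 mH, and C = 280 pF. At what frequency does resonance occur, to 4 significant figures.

18.65 kHz

ω₀ = 1/√(LC) = 1/√(0.26 × 2.8e-10) = 117200 rad/s
f₀ = ω₀/(2π) = 18.65 kHz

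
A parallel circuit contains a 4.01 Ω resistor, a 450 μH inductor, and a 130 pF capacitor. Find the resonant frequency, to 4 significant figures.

658.0 kHz

ω₀ = 1/√(LC) = 1/√(0.00045 × 1.3e-10) = 4.134e+06 rad/s
f₀ = ω₀/(2π) = 658.0 kHz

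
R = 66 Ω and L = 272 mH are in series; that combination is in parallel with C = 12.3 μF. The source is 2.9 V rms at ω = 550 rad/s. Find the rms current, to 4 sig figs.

7.922 mA

X_L = ωL = 149.6 Ω
X_C = 1/(ωC) = 147.8 Ω
Branch 1 (R+jX_L): Z₁ = 66.00 + j149.6 Ω, |Z₁| = 163.5 Ω
Branch 2 (−jX_C): Z₂ = −j147.8 Ω
Parallel: Z = Z₁Z₂/(Z₁+Z₂), |Z| = 366.1 Ω, ∠Z = -25.35°
I = V/|Z| = 2.9/366.1 = 7.922 mA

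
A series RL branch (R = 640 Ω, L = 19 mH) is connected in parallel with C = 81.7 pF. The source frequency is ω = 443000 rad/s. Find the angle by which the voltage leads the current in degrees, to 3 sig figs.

83.7°

X_L = ωL = 8420 Ω
X_C = 1/(ωC) = 27600 Ω
Branch 1 (R+jX_L): Z₁ = 640 + j8420 Ω, |Z₁| = 8440 Ω
Branch 2 (−jX_C): Z₂ = −j27600 Ω
Parallel: Z = Z₁Z₂/(Z₁+Z₂), |Z| = 12100 Ω, ∠Z = 83.7°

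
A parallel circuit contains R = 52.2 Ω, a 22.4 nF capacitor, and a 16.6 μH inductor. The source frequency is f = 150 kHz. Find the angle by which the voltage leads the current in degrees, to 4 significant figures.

ω = 2πf = 942500 rad/s
X_L = ωL = 15.65 Ω
X_C = 1/(ωC) = 47.37 Ω
Parallel: admittances add. Y = 1/R + 1/(jωL) + jωC
Y = (0.01916 − j0.04281) S
|Y| = 0.04690 S → |Z| = 1/|Y| = 21.32 Ω, ∠Z = −∠Y = 65.89°

65.89°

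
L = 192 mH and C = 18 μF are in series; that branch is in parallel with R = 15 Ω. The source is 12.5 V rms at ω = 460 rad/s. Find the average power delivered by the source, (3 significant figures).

10.4 W

X_L = ωL = 88.3 Ω
X_C = 1/(ωC) = 121 Ω
Branch 1: Z₁ = R = 15.0 Ω
Branch 2 (series LC): Z₂ = j(X_L − X_C) = −j32.5 Ω
Parallel: Z = Z₁Z₂/(Z₁+Z₂), |Z| = 13.6 Ω, ∠Z = -24.8°
I = V/|Z| = 918 mA
P = VI cos φ = 12.5 × 0.918 × cos(-24.8°) = 10.4 W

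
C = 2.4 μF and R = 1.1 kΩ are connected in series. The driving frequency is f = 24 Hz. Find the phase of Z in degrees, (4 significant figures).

-68.29°

ω = 2πf = 150.8 rad/s
X_C = 1/(ωC) = 2763 Ω
Z = 1100 − j2763 Ω
|Z| = √(1100² + 2763²) = 2974 Ω
∠Z = arctan(-2763/1100) = -68.29°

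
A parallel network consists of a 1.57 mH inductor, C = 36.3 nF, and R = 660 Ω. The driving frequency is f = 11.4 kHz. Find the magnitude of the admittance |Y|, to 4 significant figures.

6.472 mS

ω = 2πf = 71630 rad/s
X_L = ωL = 112.5 Ω
X_C = 1/(ωC) = 384.6 Ω
Parallel: admittances add. Y = 1/R + 1/(jωL) + jωC
Y = (0.001515 − j0.006292) S
|Y| = 0.006472 S → |Z| = 1/|Y| = 154.5 Ω, ∠Z = −∠Y = 76.46°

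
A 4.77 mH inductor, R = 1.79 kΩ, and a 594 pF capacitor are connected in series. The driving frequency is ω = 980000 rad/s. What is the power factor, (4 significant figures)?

X_L = ωL = 4675 Ω
X_C = 1/(ωC) = 1718 Ω
Net reactance X = X_L − X_C = 2957 Ω
Z = 1790 + j2957 Ω
|Z| = √(1790² + 2957²) = 3456 Ω
∠Z = arctan(2957/1790) = 58.81°
cos φ = cos(58.81°) = 0.5179

0.5179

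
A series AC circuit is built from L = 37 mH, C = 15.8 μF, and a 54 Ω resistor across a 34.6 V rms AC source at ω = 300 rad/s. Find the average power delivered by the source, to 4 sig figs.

X_L = ωL = 11.10 Ω
X_C = 1/(ωC) = 211.0 Ω
Net reactance X = X_L − X_C = -199.9 Ω
Z = 54.00 − j199.9 Ω
|Z| = √(54.00² + 199.9²) = 207.0 Ω
∠Z = arctan(-199.9/54.00) = -74.88°
I = V/|Z| = 167.1 mA
P = VI cos φ = 34.6 × 0.1671 × cos(-74.88°) = 1.508 W

1.508 W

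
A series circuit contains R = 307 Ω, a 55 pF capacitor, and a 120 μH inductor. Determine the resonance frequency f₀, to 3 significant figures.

ω₀ = 1/√(LC) = 1/√(0.00012 × 5.5e-11) = 1.231e+07 rad/s
f₀ = ω₀/(2π) = 1.96 MHz

1.96 MHz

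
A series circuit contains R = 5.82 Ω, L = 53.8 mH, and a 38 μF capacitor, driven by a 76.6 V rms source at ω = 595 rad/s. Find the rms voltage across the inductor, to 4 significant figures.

181.2 V

X_L = ωL = 32.01 Ω
X_C = 1/(ωC) = 44.23 Ω
Net reactance X = X_L − X_C = -12.22 Ω
Z = 5.820 − j12.22 Ω
|Z| = √(5.820² + 12.22²) = 13.53 Ω
I = V/|Z| = 5.660 A
V_L = I·|Z_L| = 5.660 × 32.01 = 181.2 V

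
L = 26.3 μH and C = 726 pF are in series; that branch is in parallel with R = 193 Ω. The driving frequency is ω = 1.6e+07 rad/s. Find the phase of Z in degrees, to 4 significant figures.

29.97°

X_L = ωL = 420.8 Ω
X_C = 1/(ωC) = 86.09 Ω
Branch 1: Z₁ = R = 193.0 Ω
Branch 2 (series LC): Z₂ = j(X_L − X_C) = j334.7 Ω
Parallel: Z = Z₁Z₂/(Z₁+Z₂), |Z| = 167.2 Ω, ∠Z = 29.97°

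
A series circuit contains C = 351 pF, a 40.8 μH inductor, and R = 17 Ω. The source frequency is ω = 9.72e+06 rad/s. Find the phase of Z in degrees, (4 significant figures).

X_L = ωL = 396.6 Ω
X_C = 1/(ωC) = 293.1 Ω
Net reactance X = X_L − X_C = 103.5 Ω
Z = 17.00 + j103.5 Ω
|Z| = √(17.00² + 103.5²) = 104.9 Ω
∠Z = arctan(103.5/17.00) = 80.67°

80.67°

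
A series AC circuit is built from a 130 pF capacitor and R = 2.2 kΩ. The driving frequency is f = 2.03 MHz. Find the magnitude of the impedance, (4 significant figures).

2281 Ω

ω = 2πf = 1.275e+07 rad/s
X_C = 1/(ωC) = 603.1 Ω
Z = 2200 − j603.1 Ω
|Z| = √(2200² + 603.1²) = 2281 Ω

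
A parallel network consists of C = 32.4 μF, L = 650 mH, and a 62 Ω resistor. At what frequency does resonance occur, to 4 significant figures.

34.68 Hz

ω₀ = 1/√(LC) = 1/√(0.65 × 3.24e-05) = 217.9 rad/s
f₀ = ω₀/(2π) = 34.68 Hz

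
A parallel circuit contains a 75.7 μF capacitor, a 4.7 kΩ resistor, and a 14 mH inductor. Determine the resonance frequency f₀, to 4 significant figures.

154.6 Hz

ω₀ = 1/√(LC) = 1/√(0.014 × 7.57e-05) = 971.4 rad/s
f₀ = ω₀/(2π) = 154.6 Hz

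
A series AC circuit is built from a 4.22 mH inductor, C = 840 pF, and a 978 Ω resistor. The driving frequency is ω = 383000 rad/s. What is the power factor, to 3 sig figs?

0.548

X_L = ωL = 1620 Ω
X_C = 1/(ωC) = 3110 Ω
Net reactance X = X_L − X_C = -1490 Ω
Z = 978 − j1490 Ω
|Z| = √(978² + 1490²) = 1780 Ω
∠Z = arctan(-1490/978) = -56.8°
cos φ = cos(-56.8°) = 0.548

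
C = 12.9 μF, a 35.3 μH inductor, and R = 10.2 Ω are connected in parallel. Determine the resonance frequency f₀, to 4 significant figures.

ω₀ = 1/√(LC) = 1/√(3.53e-05 × 1.29e-05) = 46860 rad/s
f₀ = ω₀/(2π) = 7.458 kHz

7.458 kHz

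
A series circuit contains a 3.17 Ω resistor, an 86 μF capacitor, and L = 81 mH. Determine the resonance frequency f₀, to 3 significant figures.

ω₀ = 1/√(LC) = 1/√(0.081 × 8.6e-05) = 378.9 rad/s
f₀ = ω₀/(2π) = 60.3 Hz

60.3 Hz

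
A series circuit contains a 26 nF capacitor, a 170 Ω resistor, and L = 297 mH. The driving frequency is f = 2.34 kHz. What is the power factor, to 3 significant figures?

0.0966

ω = 2πf = 14700 rad/s
X_L = ωL = 4370 Ω
X_C = 1/(ωC) = 2620 Ω
Net reactance X = X_L − X_C = 1750 Ω
Z = 170 + j1750 Ω
|Z| = √(170² + 1750²) = 1760 Ω
∠Z = arctan(1750/170) = 84.5°
cos φ = cos(84.5°) = 0.0966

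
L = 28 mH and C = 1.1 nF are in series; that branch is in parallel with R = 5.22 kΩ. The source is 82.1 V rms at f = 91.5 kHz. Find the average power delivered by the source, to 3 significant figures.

ω = 2πf = 574900 rad/s
X_L = ωL = 16100 Ω
X_C = 1/(ωC) = 1580 Ω
Branch 1: Z₁ = R = 5220 Ω
Branch 2 (series LC): Z₂ = j(X_L − X_C) = j14500 Ω
Parallel: Z = Z₁Z₂/(Z₁+Z₂), |Z| = 4910 Ω, ∠Z = 19.8°
I = V/|Z| = 16.7 mA
P = VI cos φ = 82.1 × 0.0167 × cos(19.8°) = 1.29 W

1.29 W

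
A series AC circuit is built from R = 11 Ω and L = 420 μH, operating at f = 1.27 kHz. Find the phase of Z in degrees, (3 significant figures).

16.9°

ω = 2πf = 7980 rad/s
X_L = ωL = 3.35 Ω
Z = 11.0 + j3.35 Ω
|Z| = √(11.0² + 3.35²) = 11.5 Ω
∠Z = arctan(3.35/11.0) = 16.9°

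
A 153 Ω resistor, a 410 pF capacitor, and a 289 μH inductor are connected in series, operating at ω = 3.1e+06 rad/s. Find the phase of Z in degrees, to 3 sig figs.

X_L = ωL = 896 Ω
X_C = 1/(ωC) = 787 Ω
Net reactance X = X_L − X_C = 109 Ω
Z = 153 + j109 Ω
|Z| = √(153² + 109²) = 188 Ω
∠Z = arctan(109/153) = 35.5°

35.5°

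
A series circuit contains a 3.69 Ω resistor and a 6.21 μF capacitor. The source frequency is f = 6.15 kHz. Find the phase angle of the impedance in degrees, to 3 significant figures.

-48.5°

ω = 2πf = 38640 rad/s
X_C = 1/(ωC) = 4.17 Ω
Z = 3.69 − j4.17 Ω
|Z| = √(3.69² + 4.17²) = 5.57 Ω
∠Z = arctan(-4.17/3.69) = -48.5°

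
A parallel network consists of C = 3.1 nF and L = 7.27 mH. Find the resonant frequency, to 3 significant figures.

ω₀ = 1/√(LC) = 1/√(0.00727 × 3.1e-09) = 210600 rad/s
f₀ = ω₀/(2π) = 33.5 kHz

33.5 kHz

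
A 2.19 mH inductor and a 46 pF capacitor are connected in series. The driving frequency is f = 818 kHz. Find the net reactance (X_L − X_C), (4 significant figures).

ω = 2πf = 5.14e+06 rad/s
X_L = ωL = 11260 Ω
X_C = 1/(ωC) = 4230 Ω
X = 11260 − 4230 = 7026 Ω

7026 Ω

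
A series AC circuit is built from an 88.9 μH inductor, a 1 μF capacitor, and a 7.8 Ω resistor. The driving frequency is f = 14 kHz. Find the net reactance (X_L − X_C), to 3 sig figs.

ω = 2πf = 87960 rad/s
X_L = ωL = 7.82 Ω
X_C = 1/(ωC) = 11.4 Ω
X = 7.82 − 11.4 = -3.55 Ω

-3.55 Ω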